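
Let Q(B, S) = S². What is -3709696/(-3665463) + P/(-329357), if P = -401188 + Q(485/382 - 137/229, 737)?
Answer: 100198320467/172463699613 ≈ 0.58098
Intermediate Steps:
P = 141981 (P = -401188 + 737² = -401188 + 543169 = 141981)
-3709696/(-3665463) + P/(-329357) = -3709696/(-3665463) + 141981/(-329357) = -3709696*(-1/3665463) + 141981*(-1/329357) = 3709696/3665463 - 20283/47051 = 100198320467/172463699613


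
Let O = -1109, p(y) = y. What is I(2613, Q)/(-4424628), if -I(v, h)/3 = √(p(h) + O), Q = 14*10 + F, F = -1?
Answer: I*√970/1474876 ≈ 2.1117e-5*I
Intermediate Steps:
Q = 139 (Q = 14*10 - 1 = 140 - 1 = 139)
I(v, h) = -3*√(-1109 + h) (I(v, h) = -3*√(h - 1109) = -3*√(-1109 + h))
I(2613, Q)/(-4424628) = -3*√(-1109 + 139)/(-4424628) = -3*I*√970*(-1/4424628) = I*√970/1474876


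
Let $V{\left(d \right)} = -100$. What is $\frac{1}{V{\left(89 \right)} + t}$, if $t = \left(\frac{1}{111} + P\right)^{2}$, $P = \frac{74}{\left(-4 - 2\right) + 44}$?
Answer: $- \frac{4447881}{427764224} \approx -0.010398$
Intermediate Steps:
$P = \frac{37}{19}$ ($P = \frac{74}{-6 + 44} = \frac{74}{38} = 74 \cdot \frac{1}{38} = \frac{37}{19} \approx 1.9474$)
$t = \frac{17023876}{4447881}$ ($t = \left(\frac{1}{111} + \frac{37}{19}\right)^{2} = \left(\frac{4126}{2109}\right)^{2} = \frac{17023876}{4447881} \approx 3.8274$)
$\frac{1}{V{\left(89 \right)} + t} = \frac{1}{-100 + \frac{17023876}{4447881}} = \frac{1}{- \frac{427764224}{4447881}} = - \frac{4447881}{427764224}$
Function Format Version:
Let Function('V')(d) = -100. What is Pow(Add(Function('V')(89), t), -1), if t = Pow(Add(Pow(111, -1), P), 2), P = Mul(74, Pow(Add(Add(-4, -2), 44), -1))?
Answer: Rational(-4447881, 427764224) ≈ -0.010398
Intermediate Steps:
P = Rational(37, 19) (P = Mul(74, Pow(Add(-6, 44), -1)) = Mul(74, Pow(38, -1)) = Mul(74, Rational(1, 38)) = Rational(37, 19) ≈ 1.9474)
t = Rational(17023876, 4447881) (t = Pow(Add(Pow(111, -1), Rational(37, 19)), 2) = Pow(Add(Rational(1, 111), Rational(37, 19)), 2) = Pow(Rational(4126, 2109), 2) = Rational(17023876, 4447881) ≈ 3.8274)
Pow(Add(Function('V')(89), t), -1) = Pow(Add(-100, Rational(17023876, 4447881)), -1) = Pow(Rational(-427764224, 4447881), -1) = Rational(-4447881, 427764224)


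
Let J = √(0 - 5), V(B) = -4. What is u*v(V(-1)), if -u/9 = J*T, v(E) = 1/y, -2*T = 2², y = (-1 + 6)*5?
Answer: 18*I*√5/25 ≈ 1.61*I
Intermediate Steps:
J = I*√5 (J = √(-5) = I*√5 ≈ 2.2361*I)
y = 25 (y = 5*5 = 25)
T = -2 (T = -½*2² = -½*4 = -2)
v(E) = 1/25
u = 18*I*√5 (u = -9*I*√5*(-2) = -(-18)*I*√5 = 18*I*√5 ≈ 40.249*I)
u*v(V(-1)) = (18*I*√5)*(1/25) = 18*I*√5/25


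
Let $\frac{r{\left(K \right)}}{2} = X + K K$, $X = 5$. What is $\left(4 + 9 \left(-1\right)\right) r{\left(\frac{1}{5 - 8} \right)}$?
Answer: $- \frac{460}{9} \approx -51.111$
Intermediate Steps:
$r{\left(K \right)} = 10 + 2 K^{2}$ ($r{\left(K \right)} = 2 \left(5 + K K\right) = 2 \left(5 + K^{2}\right) = 10 + 2 K^{2}$)
$\left(4 + 9 \left(-1\right)\right) r{\left(\frac{1}{5 - 8} \right)} = \left(4 + 9 \left(-1\right)\right) \left(10 + 2 \left(\frac{1}{5 - 8}\right)^{2}\right) = \left(4 - 9\right) \left(10 + 2 \left(\frac{1}{-3}\right)^{2}\right) = - 5 \left(10 + 2 \left(- \frac{1}{3}\right)^{2}\right) = - 5 \left(10 + 2 \cdot \frac{1}{9}\right) = - 5 \left(10 + \frac{2}{9}\right) = \left(-5\right) \frac{92}{9} = - \frac{460}{9}$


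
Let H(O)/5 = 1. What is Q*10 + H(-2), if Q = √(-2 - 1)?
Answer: 5 + 10*I*√3 ≈ 5.0 + 17.32*I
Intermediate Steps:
H(O) = 5 (H(O) = 5*1 = 5)
Q = I*√3 (Q = √(-3) = I*√3 ≈ 1.732*I)
Q*10 + H(-2) = (I*√3)*10 + 5 = 10*I*√3 + 5 = 5 + 10*I*√3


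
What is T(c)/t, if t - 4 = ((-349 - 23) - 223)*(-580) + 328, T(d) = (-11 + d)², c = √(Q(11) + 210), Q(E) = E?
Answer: (11 - √221)²/345432 ≈ 4.3269e-5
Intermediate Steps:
c = √221 (c = √(11 + 210) = √221 ≈ 14.866)
t = 345432 (t = 4 + (((-349 - 23) - 223)*(-580) + 328) = 4 + ((-372 - 223)*(-580) + 328) = 4 + (-595*(-580) + 328) = 4 + (345100 + 328) = 4 + 345428 = 345432)
T(c)/t = (-11 + √221)²/345432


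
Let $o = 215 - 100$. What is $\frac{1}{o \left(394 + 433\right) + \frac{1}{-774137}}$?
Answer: $\frac{774137}{73624299384} \approx 1.0515 \cdot 10^{-5}$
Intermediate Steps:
$o = 115$ ($o = 215 - 100 = 115$)
$\frac{1}{o \left(394 + 433\right) + \frac{1}{-774137}} = \frac{1}{115 \left(394 + 433\right) + \frac{1}{-774137}} = \frac{1}{115 \cdot 827 - \frac{1}{774137}} = \frac{1}{95105 - \frac{1}{774137}} = \frac{1}{\frac{73624299384}{774137}} = \frac{774137}{73624299384}$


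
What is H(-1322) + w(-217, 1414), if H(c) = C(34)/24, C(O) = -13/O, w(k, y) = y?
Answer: 1153811/816 ≈ 1414.0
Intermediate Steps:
H(c) = -13/816 (H(c) = -13/34/24 = -13*1/34*(1/24) = -13/34*1/24 = -13/816)
H(-1322) + w(-217, 1414) = -13/816 + 1414 = 1153811/816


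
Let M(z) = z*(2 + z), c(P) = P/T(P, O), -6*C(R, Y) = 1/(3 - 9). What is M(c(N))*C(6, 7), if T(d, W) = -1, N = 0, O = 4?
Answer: 0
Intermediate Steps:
C(R, Y) = 1/36 (C(R, Y) = -1/(6*(3 - 9)) = -⅙/(-6) = -⅙*(-⅙) = 1/36)
c(P) = -P (c(P) = P/(-1) = P*(-1) = -P)
M(c(N))*C(6, 7) = ((-1*0)*(2 - 1*0))*(1/36) = (0*(2 + 0))*(1/36) = (0*2)*(1/36) = 0*(1/36) = 0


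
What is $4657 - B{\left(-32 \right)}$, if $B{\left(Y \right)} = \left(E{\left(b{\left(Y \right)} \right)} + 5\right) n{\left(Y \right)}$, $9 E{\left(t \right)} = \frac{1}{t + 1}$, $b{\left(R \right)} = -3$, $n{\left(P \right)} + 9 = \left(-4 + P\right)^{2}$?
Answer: $- \frac{3413}{2} \approx -1706.5$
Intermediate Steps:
$n{\left(P \right)} = -9 + \left(-4 + P\right)^{2}$
$E{\left(t \right)} = \frac{1}{9 \left(1 + t\right)}$ ($E{\left(t \right)} = \frac{1}{9 \left(t + 1\right)} = \frac{1}{9 \left(1 + t\right)}$)
$B{\left(Y \right)} = - \frac{89}{2} + \frac{89 \left(-4 + Y\right)^{2}}{18}$ ($B{\left(Y \right)} = \left(\frac{1}{9 \left(1 - 3\right)} + 5\right) \left(-9 + \left(-4 + Y\right)^{2}\right) = \left(\frac{1}{9 \left(-2\right)} + 5\right) \left(-9 + \left(-4 + Y\right)^{2}\right) = \left(\frac{1}{9} \left(- \frac{1}{2}\right) + 5\right) \left(-9 + \left(-4 + Y\right)^{2}\right) = \left(- \frac{1}{18} + 5\right) \left(-9 + \left(-4 + Y\right)^{2}\right) = \frac{89 \left(-9 + \left(-4 + Y\right)^{2}\right)}{18} = - \frac{89}{2} + \frac{89 \left(-4 + Y\right)^{2}}{18}$)
$4657 - B{\left(-32 \right)} = 4657 - \left(- \frac{89}{2} + \frac{89 \left(-4 - 32\right)^{2}}{18}\right) = 4657 - \left(- \frac{89}{2} + \frac{89 \left(-36\right)^{2}}{18}\right) = 4657 - \left(- \frac{89}{2} + \frac{89}{18} \cdot 1296\right) = 4657 - \left(- \frac{89}{2} + 6408\right) = 4657 - \frac{12727}{2} = - \frac{3413}{2}$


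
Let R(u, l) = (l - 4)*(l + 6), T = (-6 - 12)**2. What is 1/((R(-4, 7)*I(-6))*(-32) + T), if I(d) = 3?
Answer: -1/3420 ≈ -0.00029240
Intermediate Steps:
T = 324 (T = (-18)**2 = 324)
R(u, l) = (-4 + l)*(6 + l)
1/((R(-4, 7)*I(-6))*(-32) + T) = 1/(((-24 + 7**2 + 2*7)*3)*(-32) + 324) = 1/(((-24 + 49 + 14)*3)*(-32) + 324) = 1/((39*3)*(-32) + 324) = 1/(117*(-32) + 324) = 1/(-3744 + 324) = 1/(-3420) = -1/3420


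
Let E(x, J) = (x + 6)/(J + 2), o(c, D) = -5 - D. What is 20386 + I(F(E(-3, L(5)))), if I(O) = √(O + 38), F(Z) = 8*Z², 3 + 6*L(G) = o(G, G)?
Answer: 20386 + √2630 ≈ 20437.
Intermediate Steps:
L(G) = -4/3 - G/6 (L(G) = -½ + (-5 - G)/6 = -½ + (-⅚ - G/6) = -4/3 - G/6)
E(x, J) = (6 + x)/(2 + J)
I(O) = √(38 + O)
20386 + I(F(E(-3, L(5)))) = 20386 + √(38 + 8*((6 - 3)/(2 + (-4/3 - ⅙*5)))²) = 20386 + √(38 + 8*(3/(2 + (-4/3 - ⅚)))²) = 20386 + √(38 + 8*(3/(2 - 13/6))²) = 20386 + √(38 + 8*(3/(-⅙))²) = 20386 + √(38 + 8*(-6*3)²) = 20386 + √(38 + 8*(-18)²) = 20386 + √(38 + 8*324) = 20386 + √(38 + 2592) = 20386 + √2630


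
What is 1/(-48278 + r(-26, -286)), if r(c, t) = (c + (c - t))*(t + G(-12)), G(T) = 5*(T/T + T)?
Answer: -1/128072 ≈ -7.8081e-6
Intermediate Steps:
G(T) = 5 + 5*T (G(T) = 5*(1 + T) = 5 + 5*T)
r(c, t) = (-55 + t)*(-t + 2*c) (r(c, t) = (c + (c - t))*(t + (5 + 5*(-12))) = (-t + 2*c)*(t + (5 - 60)) = (-t + 2*c)*(t - 55) = (-t + 2*c)*(-55 + t) = (-55 + t)*(-t + 2*c))
1/(-48278 + r(-26, -286)) = 1/(-48278 + (-1*(-286)² - 110*(-26) + 55*(-286) + 2*(-26)*(-286))) = 1/(-48278 + (-1*81796 + 2860 - 15730 + 14872)) = 1/(-48278 + (-81796 + 2860 - 15730 + 14872)) = 1/(-48278 - 79794) = 1/(-128072) = -1/128072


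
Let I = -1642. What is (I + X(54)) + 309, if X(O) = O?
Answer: -1279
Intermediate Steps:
(I + X(54)) + 309 = (-1642 + 54) + 309 = -1588 + 309 = -1279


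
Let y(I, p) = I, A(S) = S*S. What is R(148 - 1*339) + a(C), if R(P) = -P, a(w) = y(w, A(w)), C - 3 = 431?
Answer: 625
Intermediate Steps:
A(S) = S**2
C = 434 (C = 3 + 431 = 434)
a(w) = w
R(148 - 1*339) + a(C) = -(148 - 1*339) + 434 = -(148 - 339) + 434 = -1*(-191) + 434 = 191 + 434 = 625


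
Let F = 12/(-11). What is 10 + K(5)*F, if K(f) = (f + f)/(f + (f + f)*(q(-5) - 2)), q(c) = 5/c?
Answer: 574/55 ≈ 10.436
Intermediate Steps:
F = -12/11 (F = 12*(-1/11) = -12/11 ≈ -1.0909)
K(f) = -2/5 (K(f) = (f + f)/(f + (f + f)*(5/(-5) - 2)) = (2*f)/(f + (2*f)*(5*(-1/5) - 2)) = (2*f)/(f + (2*f)*(-1 - 2)) = (2*f)/(f + (2*f)*(-3)) = (2*f)/(f - 6*f) = (2*f)/((-5*f)) = (2*f)*(-1/(5*f)) = -2/5)
10 + K(5)*F = 10 - 2/5*(-12/11) = 10 + 24/55 = 574/55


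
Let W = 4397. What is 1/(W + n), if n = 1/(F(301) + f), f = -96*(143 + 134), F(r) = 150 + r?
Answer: 26141/114941976 ≈ 0.00022743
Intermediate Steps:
f = -26592 (f = -96*277 = -26592)
n = -1/26141 (n = 1/((150 + 301) - 26592) = 1/(451 - 26592) = 1/(-26141) = -1/26141 ≈ -3.8254e-5)
1/(W + n) = 1/(4397 - 1/26141) = 1/(114941976/26141) = 26141/114941976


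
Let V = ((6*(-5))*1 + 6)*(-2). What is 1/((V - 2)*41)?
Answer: 1/1886 ≈ 0.00053022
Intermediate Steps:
V = 48 (V = (-30*1 + 6)*(-2) = (-30 + 6)*(-2) = -24*(-2) = 48)
1/((V - 2)*41) = 1/((48 - 2)*41) = 1/(46*41) = 1/1886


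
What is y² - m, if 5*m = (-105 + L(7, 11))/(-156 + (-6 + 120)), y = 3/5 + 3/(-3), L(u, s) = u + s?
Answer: -89/350 ≈ -0.25429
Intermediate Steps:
L(u, s) = s + u
y = -⅖ (y = 3*(⅕) + 3*(-⅓) = ⅗ - 1 = -⅖ ≈ -0.40000)
m = 29/70 (m = ((-105 + (11 + 7))/(-156 + (-6 + 120)))/5 = ((-105 + 18)/(-156 + 114))/5 = (-87/(-42))/5 = (-87*(-1/42))/5 = (⅕)*(29/14) = 29/70 ≈ 0.41429)
y² - m = (-⅖)² - 1*29/70 = 4/25 - 29/70 = -89/350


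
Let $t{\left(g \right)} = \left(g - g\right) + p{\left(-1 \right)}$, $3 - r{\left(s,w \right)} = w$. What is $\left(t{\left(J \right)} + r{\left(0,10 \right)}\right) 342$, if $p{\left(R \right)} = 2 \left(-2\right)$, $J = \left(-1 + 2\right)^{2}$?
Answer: $-3762$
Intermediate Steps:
$J = 1$ ($J = 1^{2} = 1$)
$r{\left(s,w \right)} = 3 - w$
$p{\left(R \right)} = -4$
$t{\left(g \right)} = -4$ ($t{\left(g \right)} = \left(g - g\right) - 4 = 0 - 4 = -4$)
$\left(t{\left(J \right)} + r{\left(0,10 \right)}\right) 342 = \left(-4 + \left(3 - 10\right)\right) 342 = \left(-4 - 7\right) 342 = \left(-11\right) 342 = -3762$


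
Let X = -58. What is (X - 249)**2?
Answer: 94249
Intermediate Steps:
(X - 249)**2 = (-58 - 249)**2 = (-307)**2 = 94249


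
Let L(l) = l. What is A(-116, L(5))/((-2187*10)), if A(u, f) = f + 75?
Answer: -8/2187 ≈ -0.0036580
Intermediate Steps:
A(u, f) = 75 + f
A(-116, L(5))/((-2187*10)) = (75 + 5)/((-2187*10)) = 80/(-21870) = 80*(-1/21870) = -8/2187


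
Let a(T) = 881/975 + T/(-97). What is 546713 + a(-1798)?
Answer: 51707220482/94575 ≈ 5.4673e+5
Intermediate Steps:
a(T) = 881/975 - T/97 (a(T) = 881*(1/975) + T*(-1/97) = 881/975 - T/97)
546713 + a(-1798) = 546713 + (881/975 - 1/97*(-1798)) = 546713 + (881/975 + 1798/97) = 546713 + 1838507/94575 = 51707220482/94575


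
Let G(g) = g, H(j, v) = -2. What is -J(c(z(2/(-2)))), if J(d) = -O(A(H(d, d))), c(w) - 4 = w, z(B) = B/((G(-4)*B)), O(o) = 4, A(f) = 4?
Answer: 4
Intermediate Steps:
z(B) = -1/4 (z(B) = B/((-4*B)) = B*(-1/(4*B)) = -1/4)
c(w) = 4 + w
J(d) = -4 (J(d) = -1*4 = -4)
-J(c(z(2/(-2)))) = -1*(-4) = 4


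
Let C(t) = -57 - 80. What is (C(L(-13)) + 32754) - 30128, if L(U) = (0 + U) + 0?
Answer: 2489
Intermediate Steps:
L(U) = U (L(U) = U + 0 = U)
C(t) = -137
(C(L(-13)) + 32754) - 30128 = (-137 + 32754) - 30128 = 32617 - 30128 = 2489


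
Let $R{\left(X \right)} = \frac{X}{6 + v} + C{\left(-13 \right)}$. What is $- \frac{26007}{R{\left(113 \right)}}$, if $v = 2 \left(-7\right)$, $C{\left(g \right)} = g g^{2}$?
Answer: $\frac{208056}{17689} \approx 11.762$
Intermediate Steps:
$C{\left(g \right)} = g^{3}$
$v = -14$
$R{\left(X \right)} = -2197 - \frac{X}{8}$ ($R{\left(X \right)} = \frac{X}{6 - 14} + \left(-13\right)^{3} = \frac{X}{-8} - 2197 = - \frac{X}{8} - 2197 = -2197 - \frac{X}{8}$)
$- \frac{26007}{R{\left(113 \right)}} = - \frac{26007}{-2197 - \frac{113}{8}} = - \frac{26007}{- \frac{17689}{8}} = \left(-26007\right) \left(- \frac{8}{17689}\right) = \frac{208056}{17689}$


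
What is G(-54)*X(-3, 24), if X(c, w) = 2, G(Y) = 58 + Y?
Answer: 8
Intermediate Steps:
G(-54)*X(-3, 24) = (58 - 54)*2 = 4*2 = 8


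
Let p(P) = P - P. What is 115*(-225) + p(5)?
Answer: -25875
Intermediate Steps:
p(P) = 0
115*(-225) + p(5) = 115*(-225) + 0 = -25875 + 0 = -25875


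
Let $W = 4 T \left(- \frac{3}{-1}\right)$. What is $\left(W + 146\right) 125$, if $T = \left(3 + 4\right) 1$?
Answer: $28750$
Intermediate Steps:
$T = 7$ ($T = 7 \cdot 1 = 7$)
$W = 84$ ($W = 4 \cdot 7 \left(- \frac{3}{-1}\right) = 28 \left(\left(-3\right) \left(-1\right)\right) = 28 \cdot 3 = 84$)
$\left(W + 146\right) 125 = \left(84 + 146\right) 125 = 230 \cdot 125 = 28750$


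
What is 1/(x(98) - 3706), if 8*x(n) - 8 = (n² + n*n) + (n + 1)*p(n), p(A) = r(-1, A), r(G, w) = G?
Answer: -8/10531 ≈ -0.00075966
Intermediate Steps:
p(A) = -1
x(n) = 7/8 - n/8 + n²/4 (x(n) = 1 + ((n² + n*n) + (n + 1)*(-1))/8 = 1 + ((n² + n²) + (1 + n)*(-1))/8 = 1 + (2*n² + (-1 - n))/8 = 1 + (-1 - n + 2*n²)/8 = 1 + (-⅛ - n/8 + n²/4) = 7/8 - n/8 + n²/4)
1/(x(98) - 3706) = 1/((7/8 - ⅛*98 + (¼)*98²) - 3706) = 1/((7/8 - 49/4 + (¼)*9604) - 3706) = 1/((7/8 - 49/4 + 2401) - 3706) = 1/(19117/8 - 3706) = 1/(-10531/8) = -8/10531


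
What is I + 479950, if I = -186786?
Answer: 293164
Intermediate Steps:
I + 479950 = -186786 + 479950 = 293164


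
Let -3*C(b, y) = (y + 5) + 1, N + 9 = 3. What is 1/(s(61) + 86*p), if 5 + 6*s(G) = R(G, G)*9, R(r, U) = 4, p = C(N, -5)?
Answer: -2/47 ≈ -0.042553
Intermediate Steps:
N = -6 (N = -9 + 3 = -6)
C(b, y) = -2 - y/3 (C(b, y) = -((y + 5) + 1)/3 = -((5 + y) + 1)/3 = -(6 + y)/3 = -2 - y/3)
p = -1/3 (p = -2 - 1/3*(-5) = -2 + 5/3 = -1/3 ≈ -0.33333)
s(G) = 31/6 (s(G) = -5/6 + (4*9)/6 = -5/6 + (1/6)*36 = -5/6 + 6 = 31/6)
1/(s(61) + 86*p) = 1/(31/6 + 86*(-1/3)) = 1/(31/6 - 86/3) = 1/(-47/2) = -2/47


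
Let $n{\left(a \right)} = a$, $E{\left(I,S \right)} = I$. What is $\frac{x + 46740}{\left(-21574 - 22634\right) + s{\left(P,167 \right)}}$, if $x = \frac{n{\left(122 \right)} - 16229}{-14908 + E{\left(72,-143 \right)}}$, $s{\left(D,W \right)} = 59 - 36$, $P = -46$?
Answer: $- \frac{693450747}{655528660} \approx -1.0578$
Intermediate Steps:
$s{\left(D,W \right)} = 23$ ($s{\left(D,W \right)} = 59 - 36 = 23$)
$x = \frac{16107}{14836}$ ($x = \frac{122 - 16229}{-14908 + 72} = - \frac{16107}{-14836} = \left(-16107\right) \left(- \frac{1}{14836}\right) = \frac{16107}{14836} \approx 1.0857$)
$\frac{x + 46740}{\left(-21574 - 22634\right) + s{\left(P,167 \right)}} = \frac{\frac{16107}{14836} + 46740}{\left(-21574 - 22634\right) + 23} = \frac{693450747}{14836 \left(-44208 + 23\right)} = \frac{693450747}{14836 \left(-44185\right)} = \frac{693450747}{14836} \left(- \frac{1}{44185}\right) = - \frac{693450747}{655528660}$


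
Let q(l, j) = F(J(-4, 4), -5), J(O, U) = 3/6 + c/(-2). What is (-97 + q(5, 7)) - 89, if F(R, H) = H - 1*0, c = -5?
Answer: -191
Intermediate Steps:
J(O, U) = 3 (J(O, U) = 3/6 - 5/(-2) = 3*(⅙) - 5*(-½) = ½ + 5/2 = 3)
F(R, H) = H (F(R, H) = H + 0 = H)
q(l, j) = -5
(-97 + q(5, 7)) - 89 = (-97 - 5) - 89 = -102 - 89 = -191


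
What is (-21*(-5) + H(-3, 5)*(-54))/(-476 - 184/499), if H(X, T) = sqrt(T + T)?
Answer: -17465/79236 + 499*sqrt(10)/4402 ≈ 0.13805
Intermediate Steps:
H(X, T) = sqrt(2)*sqrt(T) (H(X, T) = sqrt(2*T) = sqrt(2)*sqrt(T))
(-21*(-5) + H(-3, 5)*(-54))/(-476 - 184/499) = (-21*(-5) + (sqrt(2)*sqrt(5))*(-54))/(-476 - 184/499) = (105 + sqrt(10)*(-54))/(-476 - 184*1/499) = (105 - 54*sqrt(10))/(-476 - 184/499) = (105 - 54*sqrt(10))/(-237708/499) = (105 - 54*sqrt(10))*(-499/237708) = -17465/79236 + 499*sqrt(10)/4402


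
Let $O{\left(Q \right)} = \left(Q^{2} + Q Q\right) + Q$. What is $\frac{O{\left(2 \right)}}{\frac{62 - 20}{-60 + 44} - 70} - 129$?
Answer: $- \frac{75029}{581} \approx -129.14$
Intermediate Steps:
$O{\left(Q \right)} = Q + 2 Q^{2}$ ($O{\left(Q \right)} = \left(Q^{2} + Q^{2}\right) + Q = 2 Q^{2} + Q = Q + 2 Q^{2}$)
$\frac{O{\left(2 \right)}}{\frac{62 - 20}{-60 + 44} - 70} - 129 = \frac{2 \left(1 + 2 \cdot 2\right)}{\frac{62 - 20}{-60 + 44} - 70} - 129 = \frac{2 \left(1 + 4\right)}{\frac{42}{-16} - 70} - 129 = \frac{2 \cdot 5}{42 \left(- \frac{1}{16}\right) - 70} - 129 = \frac{10}{- \frac{21}{8} - 70} - 129 = \frac{10}{- \frac{581}{8}} - 129 = 10 \left(- \frac{8}{581}\right) - 129 = - \frac{80}{581} - 129 = - \frac{75029}{581}$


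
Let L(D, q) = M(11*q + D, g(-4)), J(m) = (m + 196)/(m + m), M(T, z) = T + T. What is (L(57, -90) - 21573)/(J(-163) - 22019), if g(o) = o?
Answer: 7641114/7178227 ≈ 1.0645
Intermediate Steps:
M(T, z) = 2*T
J(m) = (196 + m)/(2*m) (J(m) = (196 + m)/((2*m)) = (196 + m)*(1/(2*m)) = (196 + m)/(2*m))
L(D, q) = 2*D + 22*q (L(D, q) = 2*(11*q + D) = 2*(D + 11*q) = 2*D + 22*q)
(L(57, -90) - 21573)/(J(-163) - 22019) = ((2*57 + 22*(-90)) - 21573)/((½)*(196 - 163)/(-163) - 22019) = ((114 - 1980) - 21573)/((½)*(-1/163)*33 - 22019) = (-1866 - 21573)/(-33/326 - 22019) = -23439/(-7178227/326) = -23439*(-326/7178227) = 7641114/7178227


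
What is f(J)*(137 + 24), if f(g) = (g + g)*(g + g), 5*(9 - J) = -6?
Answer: 1675044/25 ≈ 67002.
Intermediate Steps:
J = 51/5 (J = 9 - 1/5*(-6) = 9 + 6/5 = 51/5 ≈ 10.200)
f(g) = 4*g**2 (f(g) = (2*g)*(2*g) = 4*g**2)
f(J)*(137 + 24) = (4*(51/5)**2)*(137 + 24) = (4*(2601/25))*161 = (10404/25)*161 = 1675044/25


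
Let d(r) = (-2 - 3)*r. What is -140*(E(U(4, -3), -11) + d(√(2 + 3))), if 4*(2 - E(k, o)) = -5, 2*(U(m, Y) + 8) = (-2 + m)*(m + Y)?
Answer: -455 + 700*√5 ≈ 1110.2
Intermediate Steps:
U(m, Y) = -8 + (-2 + m)*(Y + m)/2 (U(m, Y) = -8 + ((-2 + m)*(m + Y))/2 = -8 + ((-2 + m)*(Y + m))/2 = -8 + (-2 + m)*(Y + m)/2)
E(k, o) = 13/4 (E(k, o) = 2 - ¼*(-5) = 2 + 5/4 = 13/4)
d(r) = -5*r
-140*(E(U(4, -3), -11) + d(√(2 + 3))) = -140*(13/4 - 5*√(2 + 3)) = -140*(13/4 - 5*√5) = -455 + 700*√5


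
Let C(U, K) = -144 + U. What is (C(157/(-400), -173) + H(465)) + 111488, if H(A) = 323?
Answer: 44666643/400 ≈ 1.1167e+5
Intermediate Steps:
(C(157/(-400), -173) + H(465)) + 111488 = ((-144 + 157/(-400)) + 323) + 111488 = ((-144 + 157*(-1/400)) + 323) + 111488 = ((-144 - 157/400) + 323) + 111488 = (-57757/400 + 323) + 111488 = 71443/400 + 111488 = 44666643/400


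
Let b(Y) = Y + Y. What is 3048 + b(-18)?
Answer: 3012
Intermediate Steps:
b(Y) = 2*Y
3048 + b(-18) = 3048 + 2*(-18) = 3048 - 36 = 3012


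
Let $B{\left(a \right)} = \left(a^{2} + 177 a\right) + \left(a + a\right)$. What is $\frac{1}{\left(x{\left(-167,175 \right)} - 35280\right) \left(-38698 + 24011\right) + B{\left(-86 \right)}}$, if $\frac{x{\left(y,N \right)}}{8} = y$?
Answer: $\frac{1}{537771194} \approx 1.8595 \cdot 10^{-9}$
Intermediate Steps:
$x{\left(y,N \right)} = 8 y$
$B{\left(a \right)} = a^{2} + 179 a$ ($B{\left(a \right)} = \left(a^{2} + 177 a\right) + 2 a = a^{2} + 179 a$)
$\frac{1}{\left(x{\left(-167,175 \right)} - 35280\right) \left(-38698 + 24011\right) + B{\left(-86 \right)}} = \frac{1}{\left(8 \left(-167\right) - 35280\right) \left(-38698 + 24011\right) - 86 \left(179 - 86\right)} = \frac{1}{\left(-1336 - 35280\right) \left(-14687\right) - 7998} = \frac{1}{\left(-36616\right) \left(-14687\right) - 7998} = \frac{1}{537779192 - 7998} = \frac{1}{537771194}$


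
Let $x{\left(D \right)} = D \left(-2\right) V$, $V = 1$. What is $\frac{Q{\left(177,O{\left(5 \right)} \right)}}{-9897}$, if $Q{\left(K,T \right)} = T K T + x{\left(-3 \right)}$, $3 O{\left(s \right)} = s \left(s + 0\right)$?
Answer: $- \frac{36893}{29691} \approx -1.2426$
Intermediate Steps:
$x{\left(D \right)} = - 2 D$ ($x{\left(D \right)} = D \left(-2\right) 1 = - 2 D 1 = - 2 D$)
$O{\left(s \right)} = \frac{s^{2}}{3}$ ($O{\left(s \right)} = \frac{s \left(s + 0\right)}{3} = \frac{s s}{3} = \frac{s^{2}}{3}$)
$Q{\left(K,T \right)} = 6 + K T^{2}$ ($Q{\left(K,T \right)} = T K T - -6 = K T T + 6 = K T^{2} + 6 = 6 + K T^{2}$)
$\frac{Q{\left(177,O{\left(5 \right)} \right)}}{-9897} = \frac{6 + 177 \left(\frac{5^{2}}{3}\right)^{2}}{-9897} = \left(6 + 177 \left(\frac{1}{3} \cdot 25\right)^{2}\right) \left(- \frac{1}{9897}\right) = \left(6 + 177 \left(\frac{25}{3}\right)^{2}\right) \left(- \frac{1}{9897}\right) = \left(6 + 177 \cdot \frac{625}{9}\right) \left(- \frac{1}{9897}\right) = \left(6 + \frac{36875}{3}\right) \left(- \frac{1}{9897}\right) = \frac{36893}{3} \left(- \frac{1}{9897}\right) = - \frac{36893}{29691}$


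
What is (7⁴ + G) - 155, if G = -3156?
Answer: -910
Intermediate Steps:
(7⁴ + G) - 155 = (7⁴ - 3156) - 155 = (2401 - 3156) - 155 = -755 - 155 = -910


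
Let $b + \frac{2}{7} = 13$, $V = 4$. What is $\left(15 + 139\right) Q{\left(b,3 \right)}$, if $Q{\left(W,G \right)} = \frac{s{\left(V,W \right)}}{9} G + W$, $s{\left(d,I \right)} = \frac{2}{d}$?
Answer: $\frac{5951}{3} \approx 1983.7$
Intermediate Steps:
$b = \frac{89}{7}$ ($b = - \frac{2}{7} + 13 = \frac{89}{7} \approx 12.714$)
$Q{\left(W,G \right)} = W + \frac{G}{18}$ ($Q{\left(W,G \right)} = \frac{2 \cdot \frac{1}{4}}{9} G + W = 2 \cdot \frac{1}{4} \cdot \frac{1}{9} G + W = \frac{1}{2} \cdot \frac{1}{9} G + W = \frac{G}{18} + W = W + \frac{G}{18}$)
$\left(15 + 139\right) Q{\left(b,3 \right)} = \left(15 + 139\right) \left(\frac{89}{7} + \frac{1}{18} \cdot 3\right) = 154 \left(\frac{89}{7} + \frac{1}{6}\right) = 154 \cdot \frac{541}{42} = \frac{5951}{3}$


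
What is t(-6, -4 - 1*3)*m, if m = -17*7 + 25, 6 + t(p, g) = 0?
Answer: 564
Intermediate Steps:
t(p, g) = -6 (t(p, g) = -6 + 0 = -6)
m = -94 (m = -119 + 25 = -94)
t(-6, -4 - 1*3)*m = -6*(-94) = 564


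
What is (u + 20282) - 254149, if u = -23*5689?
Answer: -364714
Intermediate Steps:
u = -130847
(u + 20282) - 254149 = (-130847 + 20282) - 254149 = -110565 - 254149 = -364714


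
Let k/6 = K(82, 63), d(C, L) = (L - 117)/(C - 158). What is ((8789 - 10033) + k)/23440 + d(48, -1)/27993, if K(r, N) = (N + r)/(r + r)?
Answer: -6250796467/118370527968 ≈ -0.052807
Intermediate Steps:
K(r, N) = (N + r)/(2*r) (K(r, N) = (N + r)/((2*r)) = (N + r)*(1/(2*r)) = (N + r)/(2*r))
d(C, L) = (-117 + L)/(-158 + C)
k = 435/82 (k = 6*((1/2)*(63 + 82)/82) = 6*((1/2)*(1/82)*145) = 6*(145/164) = 435/82 ≈ 5.3049)
((8789 - 10033) + k)/23440 + d(48, -1)/27993 = ((8789 - 10033) + 435/82)/23440 + ((-117 - 1)/(-158 + 48))/27993 = (-1244 + 435/82)*(1/23440) + (-118/(-110))*(1/27993) = -101573/82*1/23440 - 1/110*(-118)*(1/27993) = -101573/1922080 + (59/55)*(1/27993) = -101573/1922080 + 59/1539615 = -6250796467/118370527968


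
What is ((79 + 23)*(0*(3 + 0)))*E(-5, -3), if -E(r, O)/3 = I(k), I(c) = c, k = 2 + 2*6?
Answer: 0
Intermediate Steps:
k = 14 (k = 2 + 12 = 14)
E(r, O) = -42 (E(r, O) = -3*14 = -42)
((79 + 23)*(0*(3 + 0)))*E(-5, -3) = ((79 + 23)*(0*(3 + 0)))*(-42) = (102*(0*3))*(-42) = (102*0)*(-42) = 0*(-42) = 0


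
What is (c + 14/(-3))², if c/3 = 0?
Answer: 196/9 ≈ 21.778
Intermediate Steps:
c = 0 (c = 3*0 = 0)
(c + 14/(-3))² = (0 + 14/(-3))² = (0 + 14*(-⅓))² = (0 - 14/3)² = (-14/3)² = 196/9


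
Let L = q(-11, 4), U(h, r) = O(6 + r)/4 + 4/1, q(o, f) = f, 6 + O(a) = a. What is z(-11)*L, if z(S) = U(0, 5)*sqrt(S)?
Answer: 21*I*sqrt(11) ≈ 69.649*I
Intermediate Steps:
O(a) = -6 + a
U(h, r) = 4 + r/4 (U(h, r) = (-6 + (6 + r))/4 + 4/1 = r*(1/4) + 4*1 = r/4 + 4 = 4 + r/4)
z(S) = 21*sqrt(S)/4 (z(S) = (4 + (1/4)*5)*sqrt(S) = (4 + 5/4)*sqrt(S) = 21*sqrt(S)/4)
L = 4
z(-11)*L = (21*sqrt(-11)/4)*4 = (21*(I*sqrt(11))/4)*4 = (21*I*sqrt(11)/4)*4 = 21*I*sqrt(11)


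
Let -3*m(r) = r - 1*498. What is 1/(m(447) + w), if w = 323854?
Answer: 1/323871 ≈ 3.0876e-6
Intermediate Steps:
m(r) = 166 - r/3 (m(r) = -(r - 1*498)/3 = -(r - 498)/3 = -(-498 + r)/3 = 166 - r/3)
1/(m(447) + w) = 1/((166 - ⅓*447) + 323854) = 1/((166 - 149) + 323854) = 1/(17 + 323854) = 1/323871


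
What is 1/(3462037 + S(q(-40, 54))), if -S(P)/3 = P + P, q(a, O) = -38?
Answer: 1/3462265 ≈ 2.8883e-7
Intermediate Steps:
S(P) = -6*P (S(P) = -3*(P + P) = -6*P)
1/(3462037 + S(q(-40, 54))) = 1/(3462037 - 6*(-38)) = 1/(3462037 + 228) = 1/3462265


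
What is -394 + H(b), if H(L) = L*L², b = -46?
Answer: -97730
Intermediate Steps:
H(L) = L³
-394 + H(b) = -394 + (-46)³ = -394 - 97336 = -97730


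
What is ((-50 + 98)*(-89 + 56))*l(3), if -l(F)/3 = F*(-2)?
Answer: -28512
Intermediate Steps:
l(F) = 6*F (l(F) = -3*F*(-2) = -(-6)*F = 6*F)
((-50 + 98)*(-89 + 56))*l(3) = ((-50 + 98)*(-89 + 56))*(6*3) = (48*(-33))*18 = -1584*18 = -28512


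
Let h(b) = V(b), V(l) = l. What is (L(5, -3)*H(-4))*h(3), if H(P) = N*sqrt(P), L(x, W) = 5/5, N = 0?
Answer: 0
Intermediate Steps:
L(x, W) = 1 (L(x, W) = 5*(1/5) = 1)
H(P) = 0 (H(P) = 0*sqrt(P) = 0)
h(b) = b
(L(5, -3)*H(-4))*h(3) = (1*0)*3 = 0*3 = 0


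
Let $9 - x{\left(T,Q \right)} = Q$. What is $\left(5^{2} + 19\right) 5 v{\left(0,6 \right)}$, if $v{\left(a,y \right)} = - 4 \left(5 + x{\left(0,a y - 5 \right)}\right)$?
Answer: $-16720$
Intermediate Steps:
$x{\left(T,Q \right)} = 9 - Q$
$v{\left(a,y \right)} = -76 + 4 a y$ ($v{\left(a,y \right)} = - 4 \left(5 - \left(-14 + a y\right)\right) = - 4 \left(19 - a y\right) = -76 + 4 a y$)
$\left(5^{2} + 19\right) 5 v{\left(0,6 \right)} = \left(5^{2} + 19\right) 5 \left(-76 + 4 \cdot 0 \cdot 6\right) = \left(25 + 19\right) 5 \left(-76 + 0\right) = 44 \cdot 5 \left(-76\right) = 220 \left(-76\right) = -16720$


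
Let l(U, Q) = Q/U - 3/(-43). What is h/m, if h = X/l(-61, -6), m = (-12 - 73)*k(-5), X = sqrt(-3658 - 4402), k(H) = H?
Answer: 5246*I*sqrt(2015)/187425 ≈ 1.2564*I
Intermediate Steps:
l(U, Q) = 3/43 + Q/U (l(U, Q) = Q/U - 3*(-1/43) = Q/U + 3/43 = 3/43 + Q/U)
X = 2*I*sqrt(2015) (X = sqrt(-8060) = 2*I*sqrt(2015) ≈ 89.777*I)
m = 425 (m = (-12 - 73)*(-5) = -85*(-5) = 425)
h = 5246*I*sqrt(2015)/441 (h = (2*I*sqrt(2015))/(3/43 - 6/(-61)) = (2*I*sqrt(2015))/(3/43 - 6*(-1/61)) = (2*I*sqrt(2015))/(3/43 + 6/61) = (2*I*sqrt(2015))/(441/2623) = (2*I*sqrt(2015))*(2623/441) = 5246*I*sqrt(2015)/441 ≈ 533.98*I)
h/m = (5246*I*sqrt(2015)/441)/425 = (5246*I*sqrt(2015)/441)*(1/425) = 5246*I*sqrt(2015)/187425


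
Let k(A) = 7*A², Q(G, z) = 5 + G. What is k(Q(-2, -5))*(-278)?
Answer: -17514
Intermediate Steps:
k(Q(-2, -5))*(-278) = (7*(5 - 2)²)*(-278) = (7*3²)*(-278) = (7*9)*(-278) = 63*(-278) = -17514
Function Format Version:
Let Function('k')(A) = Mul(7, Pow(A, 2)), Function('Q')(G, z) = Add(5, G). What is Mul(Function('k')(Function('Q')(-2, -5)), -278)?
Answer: -17514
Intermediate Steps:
Mul(Function('k')(Function('Q')(-2, -5)), -278) = Mul(Mul(7, Pow(Add(5, -2), 2)), -278) = Mul(Mul(7, Pow(3, 2)), -278) = Mul(Mul(7, 9), -278) = Mul(63, -278) = -17514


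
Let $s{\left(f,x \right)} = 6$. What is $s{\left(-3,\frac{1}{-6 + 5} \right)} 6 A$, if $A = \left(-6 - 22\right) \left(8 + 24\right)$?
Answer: $-32256$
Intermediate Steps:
$A = -896$ ($A = \left(-28\right) 32 = -896$)
$s{\left(-3,\frac{1}{-6 + 5} \right)} 6 A = 6 \cdot 6 \left(-896\right) = 36 \left(-896\right) = -32256$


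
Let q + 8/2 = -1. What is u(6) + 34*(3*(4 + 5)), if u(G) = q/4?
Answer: 3667/4 ≈ 916.75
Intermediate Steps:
q = -5 (q = -4 - 1 = -5)
u(G) = -5/4
u(6) + 34*(3*(4 + 5)) = -5/4 + 34*(3*(4 + 5)) = -5/4 + 34*(3*9) = -5/4 + 34*27 = -5/4 + 918 = 3667/4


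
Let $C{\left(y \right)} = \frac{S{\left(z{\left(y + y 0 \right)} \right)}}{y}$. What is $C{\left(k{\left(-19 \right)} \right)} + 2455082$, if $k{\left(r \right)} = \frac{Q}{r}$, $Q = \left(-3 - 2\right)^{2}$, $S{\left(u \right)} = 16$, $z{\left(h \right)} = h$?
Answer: $\frac{61376746}{25} \approx 2.4551 \cdot 10^{6}$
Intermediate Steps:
$Q = 25$ ($Q = \left(-5\right)^{2} = 25$)
$k{\left(r \right)} = \frac{25}{r}$
$C{\left(y \right)} = \frac{16}{y}$
$C{\left(k{\left(-19 \right)} \right)} + 2455082 = \frac{16}{25 \frac{1}{-19}} + 2455082 = \frac{16}{25 \left(- \frac{1}{19}\right)} + 2455082 = \frac{16}{- \frac{25}{19}} + 2455082 = 16 \left(- \frac{19}{25}\right) + 2455082 = - \frac{304}{25} + 2455082 = \frac{61376746}{25}$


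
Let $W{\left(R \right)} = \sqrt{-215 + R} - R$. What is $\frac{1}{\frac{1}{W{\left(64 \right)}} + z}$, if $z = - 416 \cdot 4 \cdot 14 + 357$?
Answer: $- \frac{97421997}{2234764657280} + \frac{i \sqrt{151}}{2234764657280} \approx -4.3594 \cdot 10^{-5} + 5.4987 \cdot 10^{-12} i$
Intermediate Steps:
$z = -22939$ ($z = \left(-416\right) 56 + 357 = -23296 + 357 = -22939$)
$\frac{1}{\frac{1}{W{\left(64 \right)}} + z} = \frac{1}{\frac{1}{\sqrt{-215 + 64} - 64} - 22939} = \frac{1}{\frac{1}{\sqrt{-151} - 64} - 22939} = \frac{1}{\frac{1}{i \sqrt{151} - 64} - 22939} = \frac{1}{\frac{1}{-64 + i \sqrt{151}} - 22939} = \frac{1}{-22939 + \frac{1}{-64 + i \sqrt{151}}}$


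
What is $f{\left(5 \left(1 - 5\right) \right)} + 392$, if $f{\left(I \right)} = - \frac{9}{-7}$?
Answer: $\frac{2753}{7} \approx 393.29$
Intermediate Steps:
$f{\left(I \right)} = \frac{9}{7}$ ($f{\left(I \right)} = \left(-9\right) \left(- \frac{1}{7}\right) = \frac{9}{7}$)
$f{\left(5 \left(1 - 5\right) \right)} + 392 = \frac{9}{7} + 392 = \frac{2753}{7}$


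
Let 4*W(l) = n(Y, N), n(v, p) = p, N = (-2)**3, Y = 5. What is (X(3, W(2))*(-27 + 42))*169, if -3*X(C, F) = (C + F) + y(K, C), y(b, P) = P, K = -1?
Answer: -3380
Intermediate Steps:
N = -8
W(l) = -2 (W(l) = (1/4)*(-8) = -2)
X(C, F) = -2*C/3 - F/3 (X(C, F) = -((C + F) + C)/3 = -(F + 2*C)/3 = -2*C/3 - F/3)
(X(3, W(2))*(-27 + 42))*169 = ((-2/3*3 - 1/3*(-2))*(-27 + 42))*169 = ((-2 + 2/3)*15)*169 = -4/3*15*169 = -20*169 = -3380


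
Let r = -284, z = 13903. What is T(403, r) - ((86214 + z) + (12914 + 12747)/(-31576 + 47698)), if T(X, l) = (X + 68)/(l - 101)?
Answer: -621440688437/6206970 ≈ -1.0012e+5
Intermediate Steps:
T(X, l) = (68 + X)/(-101 + l)
T(403, r) - ((86214 + z) + (12914 + 12747)/(-31576 + 47698)) = (68 + 403)/(-101 - 284) - ((86214 + 13903) + (12914 + 12747)/(-31576 + 47698)) = 471/(-385) - (100117 + 25661/16122) = -1/385*471 - (100117 + 25661*(1/16122)) = -471/385 - (100117 + 25661/16122) = -471/385 - 1*1614111935/16122 = -471/385 - 1614111935/16122 = -621440688437/6206970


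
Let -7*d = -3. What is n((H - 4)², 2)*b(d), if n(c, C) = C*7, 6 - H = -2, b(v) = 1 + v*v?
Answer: 116/7 ≈ 16.571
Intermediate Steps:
d = 3/7 (d = -⅐*(-3) = 3/7 ≈ 0.42857)
b(v) = 1 + v²
H = 8 (H = 6 - 1*(-2) = 6 + 2 = 8)
n(c, C) = 7*C
n((H - 4)², 2)*b(d) = (7*2)*(1 + (3/7)²) = 14*(1 + 9/49) = 14*(58/49) = 116/7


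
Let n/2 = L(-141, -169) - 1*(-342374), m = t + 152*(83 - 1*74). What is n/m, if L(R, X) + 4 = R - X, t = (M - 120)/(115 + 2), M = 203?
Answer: 11445876/22877 ≈ 500.32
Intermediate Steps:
t = 83/117 (t = (203 - 120)/(115 + 2) = 83/117 ≈ 0.70940)
L(R, X) = -4 + R - X (L(R, X) = -4 + (R - X) = -4 + R - X)
m = 160139/117 (m = 83/117 + 152*(83 - 1*74) = 83/117 + 152*(83 - 74) = 83/117 + 152*9 = 83/117 + 1368 = 160139/117 ≈ 1368.7)
n = 684796 (n = 2*((-4 - 141 - 1*(-169)) - 1*(-342374)) = 2*((-4 - 141 + 169) + 342374) = 2*(24 + 342374) = 2*342398 = 684796)
n/m = 684796/(160139/117) = 684796*(117/160139) = 11445876/22877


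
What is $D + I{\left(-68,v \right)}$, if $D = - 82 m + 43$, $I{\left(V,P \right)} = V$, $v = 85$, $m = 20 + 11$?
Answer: $-2567$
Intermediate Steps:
$m = 31$
$D = -2499$ ($D = \left(-82\right) 31 + 43 = -2542 + 43 = -2499$)
$D + I{\left(-68,v \right)} = -2499 - 68 = -2567$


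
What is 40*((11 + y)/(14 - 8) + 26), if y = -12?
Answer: 3100/3 ≈ 1033.3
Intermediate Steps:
40*((11 + y)/(14 - 8) + 26) = 40*((11 - 12)/(14 - 8) + 26) = 40*(-1/6 + 26) = 40*(-1*⅙ + 26) = 40*(-⅙ + 26) = 40*(155/6) = 3100/3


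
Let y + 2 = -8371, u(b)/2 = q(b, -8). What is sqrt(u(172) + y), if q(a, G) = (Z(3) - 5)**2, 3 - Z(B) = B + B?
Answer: I*sqrt(8245) ≈ 90.802*I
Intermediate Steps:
Z(B) = 3 - 2*B (Z(B) = 3 - (B + B) = 3 - 2*B)
q(a, G) = 64 (q(a, G) = ((3 - 2*3) - 5)**2 = ((3 - 6) - 5)**2 = (-3 - 5)**2 = (-8)**2 = 64)
u(b) = 128 (u(b) = 2*64 = 128)
y = -8373 (y = -2 - 8371 = -8373)
sqrt(u(172) + y) = sqrt(128 - 8373) = sqrt(-8245) = I*sqrt(8245)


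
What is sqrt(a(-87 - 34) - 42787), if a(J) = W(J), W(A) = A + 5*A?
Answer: I*sqrt(43513) ≈ 208.6*I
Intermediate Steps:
W(A) = 6*A
a(J) = 6*J
sqrt(a(-87 - 34) - 42787) = sqrt(6*(-87 - 34) - 42787) = sqrt(6*(-121) - 42787) = sqrt(-726 - 42787) = sqrt(-43513) = I*sqrt(43513)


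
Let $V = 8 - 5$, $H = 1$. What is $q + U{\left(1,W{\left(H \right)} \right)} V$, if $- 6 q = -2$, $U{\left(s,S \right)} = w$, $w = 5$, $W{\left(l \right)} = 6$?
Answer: $\frac{46}{3} \approx 15.333$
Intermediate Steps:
$V = 3$ ($V = 8 - 5 = 3$)
$U{\left(s,S \right)} = 5$
$q = \frac{1}{3}$ ($q = \left(- \frac{1}{6}\right) \left(-2\right) = \frac{1}{3} \approx 0.33333$)
$q + U{\left(1,W{\left(H \right)} \right)} V = \frac{1}{3} + 5 \cdot 3 = \frac{1}{3} + 15 = \frac{46}{3}$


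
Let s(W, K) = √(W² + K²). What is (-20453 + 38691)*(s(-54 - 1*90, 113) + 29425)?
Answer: 536653150 + 18238*√33505 ≈ 5.3999e+8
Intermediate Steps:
s(W, K) = √(K² + W²)
(-20453 + 38691)*(s(-54 - 1*90, 113) + 29425) = (-20453 + 38691)*(√(113² + (-54 - 1*90)²) + 29425) = 18238*(√(12769 + (-54 - 90)²) + 29425) = 18238*(√(12769 + (-144)²) + 29425) = 18238*(√(12769 + 20736) + 29425) = 18238*(√33505 + 29425) = 18238*(29425 + √33505) = 536653150 + 18238*√33505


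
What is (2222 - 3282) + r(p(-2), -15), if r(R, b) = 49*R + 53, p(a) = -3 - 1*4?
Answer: -1350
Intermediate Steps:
p(a) = -7 (p(a) = -3 - 4 = -7)
r(R, b) = 53 + 49*R
(2222 - 3282) + r(p(-2), -15) = (2222 - 3282) + (53 + 49*(-7)) = -1060 + (53 - 343) = -1060 - 290 = -1350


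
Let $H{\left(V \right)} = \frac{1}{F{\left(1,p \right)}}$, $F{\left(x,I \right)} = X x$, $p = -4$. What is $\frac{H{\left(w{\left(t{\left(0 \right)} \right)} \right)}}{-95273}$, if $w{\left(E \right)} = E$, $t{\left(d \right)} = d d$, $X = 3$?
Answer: $- \frac{1}{285819} \approx -3.4987 \cdot 10^{-6}$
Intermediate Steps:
$F{\left(x,I \right)} = 3 x$
$t{\left(d \right)} = d^{2}$
$H{\left(V \right)} = \frac{1}{3}$ ($H{\left(V \right)} = \frac{1}{3 \cdot 1} = \frac{1}{3}$)
$\frac{H{\left(w{\left(t{\left(0 \right)} \right)} \right)}}{-95273} = \frac{1}{3 \left(-95273\right)} = \frac{1}{3} \left(- \frac{1}{95273}\right) = - \frac{1}{285819}$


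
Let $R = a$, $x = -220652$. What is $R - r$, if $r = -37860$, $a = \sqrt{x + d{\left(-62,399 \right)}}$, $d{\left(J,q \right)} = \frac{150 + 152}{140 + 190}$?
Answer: $37860 + \frac{i \sqrt{6007225785}}{165} \approx 37860.0 + 469.74 i$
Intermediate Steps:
$d{\left(J,q \right)} = \frac{151}{165}$ ($d{\left(J,q \right)} = \frac{302}{330} = 302 \cdot \frac{1}{330} = \frac{151}{165}$)
$a = \frac{i \sqrt{6007225785}}{165}$ ($a = \sqrt{-220652 + \frac{151}{165}} = \sqrt{- \frac{36407429}{165}} = \frac{i \sqrt{6007225785}}{165} \approx 469.74 i$)
$R = \frac{i \sqrt{6007225785}}{165} \approx 469.74 i$
$R - r = \frac{i \sqrt{6007225785}}{165} - -37860 = \frac{i \sqrt{6007225785}}{165} + 37860 = 37860 + \frac{i \sqrt{6007225785}}{165}$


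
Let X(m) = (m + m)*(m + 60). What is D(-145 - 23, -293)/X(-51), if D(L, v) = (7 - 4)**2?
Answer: -1/102 ≈ -0.0098039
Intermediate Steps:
X(m) = 2*m*(60 + m) (X(m) = (2*m)*(60 + m) = 2*m*(60 + m))
D(L, v) = 9 (D(L, v) = 3**2 = 9)
D(-145 - 23, -293)/X(-51) = 9/((2*(-51)*(60 - 51))) = 9/((2*(-51)*9)) = 9/(-918) = 9*(-1/918) = -1/102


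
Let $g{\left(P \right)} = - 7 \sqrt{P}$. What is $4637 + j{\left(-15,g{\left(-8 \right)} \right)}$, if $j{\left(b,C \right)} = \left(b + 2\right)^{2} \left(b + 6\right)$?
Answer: $3116$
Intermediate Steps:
$j{\left(b,C \right)} = \left(2 + b\right)^{2} \left(6 + b\right)$
$4637 + j{\left(-15,g{\left(-8 \right)} \right)} = 4637 + \left(2 - 15\right)^{2} \left(6 - 15\right) = 4637 + \left(-13\right)^{2} \left(-9\right) = 4637 + 169 \left(-9\right) = 4637 - 1521 = 3116$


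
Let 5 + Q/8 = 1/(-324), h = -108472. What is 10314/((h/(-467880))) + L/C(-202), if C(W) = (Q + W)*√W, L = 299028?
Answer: 86173470/1937 + 6055317*I*√202/990002 ≈ 44488.0 + 86.931*I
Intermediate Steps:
Q = -3242/81 (Q = -40 + 8/(-324) = -40 + 8*(-1/324) = -40 - 2/81 = -3242/81 ≈ -40.025)
C(W) = √W*(-3242/81 + W) (C(W) = (-3242/81 + W)*√W = √W*(-3242/81 + W))
10314/((h/(-467880))) + L/C(-202) = 10314/((-108472/(-467880))) + 299028/((√(-202)*(-3242/81 - 202))) = 10314/((-108472*(-1/467880))) + 299028/(((I*√202)*(-19604/81))) = 10314/(1937/8355) + 299028/((-19604*I*√202/81)) = 10314*(8355/1937) + 299028*(81*I*√202/3960008) = 86173470/1937 + 6055317*I*√202/990002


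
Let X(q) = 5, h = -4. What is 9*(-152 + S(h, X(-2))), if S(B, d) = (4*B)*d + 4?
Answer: -2052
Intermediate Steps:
S(B, d) = 4 + 4*B*d (S(B, d) = 4*B*d + 4 = 4 + 4*B*d)
9*(-152 + S(h, X(-2))) = 9*(-152 + (4 + 4*(-4)*5)) = 9*(-152 + (4 - 80)) = 9*(-152 - 76) = 9*(-228) = -2052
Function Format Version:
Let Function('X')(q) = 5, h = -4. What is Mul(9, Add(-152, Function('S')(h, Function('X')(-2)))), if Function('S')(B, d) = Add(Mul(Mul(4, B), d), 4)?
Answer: -2052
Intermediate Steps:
Function('S')(B, d) = Add(4, Mul(4, B, d)) (Function('S')(B, d) = Add(Mul(4, B, d), 4) = Add(4, Mul(4, B, d)))
Mul(9, Add(-152, Function('S')(h, Function('X')(-2)))) = Mul(9, Add(-152, Add(4, Mul(4, -4, 5)))) = Mul(9, Add(-152, Add(4, -80))) = Mul(9, Add(-152, -76)) = Mul(9, -228) = -2052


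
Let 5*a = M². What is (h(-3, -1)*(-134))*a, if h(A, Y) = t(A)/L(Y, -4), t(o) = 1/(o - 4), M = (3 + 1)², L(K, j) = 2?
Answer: 17152/35 ≈ 490.06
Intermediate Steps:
M = 16 (M = 4² = 16)
t(o) = 1/(-4 + o)
h(A, Y) = 1/(2*(-4 + A)) (h(A, Y) = 1/((-4 + A)*2) = (½)/(-4 + A) = 1/(2*(-4 + A)))
a = 256/5 (a = (⅕)*16² = (⅕)*256 = 256/5 ≈ 51.200)
(h(-3, -1)*(-134))*a = ((1/(2*(-4 - 3)))*(-134))*(256/5) = (((½)/(-7))*(-134))*(256/5) = (((½)*(-⅐))*(-134))*(256/5) = -1/14*(-134)*(256/5) = (67/7)*(256/5) = 17152/35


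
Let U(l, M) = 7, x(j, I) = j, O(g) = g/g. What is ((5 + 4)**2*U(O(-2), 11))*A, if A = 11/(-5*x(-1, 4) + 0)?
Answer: 6237/5 ≈ 1247.4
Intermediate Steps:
O(g) = 1
A = 11/5 (A = 11/(-5*(-1) + 0) = 11/(5 + 0) = 11/5 ≈ 2.2000)
((5 + 4)**2*U(O(-2), 11))*A = ((5 + 4)**2*7)*(11/5) = (9**2*7)*(11/5) = (81*7)*(11/5) = 567*(11/5) = 6237/5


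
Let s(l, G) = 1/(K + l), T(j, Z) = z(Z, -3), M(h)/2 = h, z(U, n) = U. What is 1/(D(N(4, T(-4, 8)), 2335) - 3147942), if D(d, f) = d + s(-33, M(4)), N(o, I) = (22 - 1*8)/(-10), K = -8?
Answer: -205/645328402 ≈ -3.1767e-7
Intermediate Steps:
M(h) = 2*h
T(j, Z) = Z
s(l, G) = 1/(-8 + l)
N(o, I) = -7/5 (N(o, I) = (22 - 8)*(-⅒) = 14*(-⅒) = -7/5)
D(d, f) = -1/41 + d (D(d, f) = d + 1/(-8 - 33) = d + 1/(-41) = d - 1/41 = -1/41 + d)
1/(D(N(4, T(-4, 8)), 2335) - 3147942) = 1/((-1/41 - 7/5) - 3147942) = 1/(-292/205 - 3147942) = 1/(-645328402/205) = -205/645328402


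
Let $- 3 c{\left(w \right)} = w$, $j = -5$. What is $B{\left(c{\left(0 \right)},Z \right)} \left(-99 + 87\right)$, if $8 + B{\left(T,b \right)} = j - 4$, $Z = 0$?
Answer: $204$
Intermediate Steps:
$c{\left(w \right)} = - \frac{w}{3}$
$B{\left(T,b \right)} = -17$ ($B{\left(T,b \right)} = -8 - 9 = -17$)
$B{\left(c{\left(0 \right)},Z \right)} \left(-99 + 87\right) = - 17 \left(-99 + 87\right) = \left(-17\right) \left(-12\right) = 204$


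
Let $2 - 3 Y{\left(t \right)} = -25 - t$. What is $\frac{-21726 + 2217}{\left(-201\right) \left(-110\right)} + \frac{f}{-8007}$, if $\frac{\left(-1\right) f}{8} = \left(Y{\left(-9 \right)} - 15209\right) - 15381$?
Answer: $- \frac{1855302161}{59011590} \approx -31.44$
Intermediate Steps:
$Y{\left(t \right)} = 9 + \frac{t}{3}$ ($Y{\left(t \right)} = \frac{2}{3} - \frac{-25 - t}{3} = \frac{2}{3} + \left(\frac{25}{3} + \frac{t}{3}\right) = 9 + \frac{t}{3}$)
$f = 244672$ ($f = - 8 \left(\left(\left(9 + \frac{1}{3} \left(-9\right)\right) - 15209\right) - 15381\right) = - 8 \left(\left(\left(9 - 3\right) - 15209\right) - 15381\right) = - 8 \left(\left(6 - 15209\right) - 15381\right) = - 8 \left(-15203 - 15381\right) = \left(-8\right) \left(-30584\right) = 244672$)
$\frac{-21726 + 2217}{\left(-201\right) \left(-110\right)} + \frac{f}{-8007} = \frac{-21726 + 2217}{\left(-201\right) \left(-110\right)} + \frac{244672}{-8007} = - \frac{19509}{22110} + 244672 \left(- \frac{1}{8007}\right) = \left(-19509\right) \frac{1}{22110} - \frac{244672}{8007} = - \frac{6503}{7370} - \frac{244672}{8007} = - \frac{1855302161}{59011590}$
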